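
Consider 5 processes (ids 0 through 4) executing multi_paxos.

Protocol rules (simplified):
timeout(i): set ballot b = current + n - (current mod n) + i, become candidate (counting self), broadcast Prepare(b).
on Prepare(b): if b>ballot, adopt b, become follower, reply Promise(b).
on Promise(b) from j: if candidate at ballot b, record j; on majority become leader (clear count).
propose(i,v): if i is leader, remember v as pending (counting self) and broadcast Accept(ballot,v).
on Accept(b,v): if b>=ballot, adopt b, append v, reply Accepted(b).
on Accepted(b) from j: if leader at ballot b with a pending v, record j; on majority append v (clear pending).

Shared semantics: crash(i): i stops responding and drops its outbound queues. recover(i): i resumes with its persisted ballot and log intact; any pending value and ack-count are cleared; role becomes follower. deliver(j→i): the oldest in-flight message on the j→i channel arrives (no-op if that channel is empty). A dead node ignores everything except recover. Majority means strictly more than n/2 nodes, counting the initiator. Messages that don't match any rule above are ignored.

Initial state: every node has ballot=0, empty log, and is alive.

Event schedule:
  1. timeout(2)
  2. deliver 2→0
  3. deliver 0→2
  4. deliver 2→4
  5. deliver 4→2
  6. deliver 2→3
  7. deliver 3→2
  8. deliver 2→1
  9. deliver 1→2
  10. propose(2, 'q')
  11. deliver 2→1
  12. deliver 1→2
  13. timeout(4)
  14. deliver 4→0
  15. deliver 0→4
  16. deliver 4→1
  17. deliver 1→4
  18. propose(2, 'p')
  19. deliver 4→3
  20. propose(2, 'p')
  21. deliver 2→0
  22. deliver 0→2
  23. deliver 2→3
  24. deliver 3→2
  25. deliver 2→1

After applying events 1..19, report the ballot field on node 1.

14

1. timeout(2):  <2:cand b7 ->
2. deliver 2→0:  <0:foll b7 ->
3. deliver 0→2:  nop
4. deliver 2→4:  <4:foll b7 ->
5. deliver 4→2:  <2:lead b7 ->
6. deliver 2→3:  <3:foll b7 ->
7. deliver 3→2:  nop
8. deliver 2→1:  <1:foll b7 ->
9. deliver 1→2:  nop
10. propose(2,'q'):  nop
11. deliver 2→1:  <1:foll b7 q>
12. deliver 1→2:  nop
13. timeout(4):  <4:cand b14 ->
14. deliver 4→0:  <0:foll b14 ->
15. deliver 0→4:  nop
16. deliver 4→1:  <1:foll b14 q>
17. deliver 1→4:  <4:lead b14 ->
18. propose(2,'p'):  nop
19. deliver 4→3:  <3:foll b14 ->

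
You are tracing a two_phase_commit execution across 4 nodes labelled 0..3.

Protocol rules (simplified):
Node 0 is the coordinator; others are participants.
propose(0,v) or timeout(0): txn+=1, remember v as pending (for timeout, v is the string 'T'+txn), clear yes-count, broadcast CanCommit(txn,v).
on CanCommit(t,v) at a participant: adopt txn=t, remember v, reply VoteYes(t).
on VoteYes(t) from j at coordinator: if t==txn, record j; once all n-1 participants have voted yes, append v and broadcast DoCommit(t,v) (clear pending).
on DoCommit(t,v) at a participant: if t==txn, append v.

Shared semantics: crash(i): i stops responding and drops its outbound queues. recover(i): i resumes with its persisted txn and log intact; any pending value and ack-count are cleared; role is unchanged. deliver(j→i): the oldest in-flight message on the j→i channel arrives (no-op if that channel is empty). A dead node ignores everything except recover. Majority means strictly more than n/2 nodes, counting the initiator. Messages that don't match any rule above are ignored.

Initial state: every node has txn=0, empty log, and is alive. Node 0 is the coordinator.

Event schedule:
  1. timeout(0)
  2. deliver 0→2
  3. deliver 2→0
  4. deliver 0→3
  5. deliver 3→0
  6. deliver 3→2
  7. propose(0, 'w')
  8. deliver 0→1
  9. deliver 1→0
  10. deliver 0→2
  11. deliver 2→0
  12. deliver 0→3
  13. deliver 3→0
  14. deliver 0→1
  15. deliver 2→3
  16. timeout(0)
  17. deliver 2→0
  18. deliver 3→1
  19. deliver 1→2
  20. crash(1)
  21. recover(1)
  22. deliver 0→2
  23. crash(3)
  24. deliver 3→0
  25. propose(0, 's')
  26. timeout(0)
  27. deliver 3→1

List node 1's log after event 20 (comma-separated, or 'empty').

empty

[1] timeout(0) → N0(coor t1 [-])
[2] deliver 0→2 → N2(part t1 [-])
[3] deliver 2→0 → ∅
[4] deliver 0→3 → N3(part t1 [-])
[5] deliver 3→0 → ∅
[6] deliver 3→2 → ∅
[7] propose(0,'w') → N0(coor t2 [-])
[8] deliver 0→1 → N1(part t1 [-])
[9] deliver 1→0 → ∅
[10] deliver 0→2 → N2(part t2 [-])
[11] deliver 2→0 → ∅
[12] deliver 0→3 → N3(part t2 [-])
[13] deliver 3→0 → ∅
[14] deliver 0→1 → N1(part t2 [-])
[15] deliver 2→3 → ∅
[16] timeout(0) → N0(coor t3 [-])
[17] deliver 2→0 → ∅
[18] deliver 3→1 → ∅
[19] deliver 1→2 → ∅
[20] crash(1) → N1(✗part t2 [-])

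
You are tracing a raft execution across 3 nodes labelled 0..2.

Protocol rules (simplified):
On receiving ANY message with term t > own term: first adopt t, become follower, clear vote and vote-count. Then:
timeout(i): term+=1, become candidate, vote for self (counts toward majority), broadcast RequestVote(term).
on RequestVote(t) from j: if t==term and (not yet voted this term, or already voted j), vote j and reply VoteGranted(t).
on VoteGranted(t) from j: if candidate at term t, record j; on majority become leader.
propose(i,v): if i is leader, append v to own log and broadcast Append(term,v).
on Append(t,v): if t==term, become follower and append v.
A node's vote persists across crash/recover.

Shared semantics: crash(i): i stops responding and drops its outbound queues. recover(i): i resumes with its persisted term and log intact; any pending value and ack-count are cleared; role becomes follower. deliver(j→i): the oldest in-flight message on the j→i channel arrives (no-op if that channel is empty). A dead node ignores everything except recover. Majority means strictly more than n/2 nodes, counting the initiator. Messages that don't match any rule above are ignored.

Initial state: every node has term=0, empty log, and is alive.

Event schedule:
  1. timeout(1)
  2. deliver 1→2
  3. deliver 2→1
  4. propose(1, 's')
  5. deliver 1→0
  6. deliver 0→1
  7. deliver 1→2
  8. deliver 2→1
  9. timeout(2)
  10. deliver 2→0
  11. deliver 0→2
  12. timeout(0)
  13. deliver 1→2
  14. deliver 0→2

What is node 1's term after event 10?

after 1 — timeout(1): n1:cand/t1/[-]
after 2 — deliver 1→2: n2:foll/t1/[-]
after 3 — deliver 2→1: n1:lead/t1/[-]
after 4 — propose(1,'s'): n1:lead/t1/[s]
after 5 — deliver 1→0: n0:foll/t1/[-]
after 6 — deliver 0→1: ·
after 7 — deliver 1→2: n2:foll/t1/[s]
after 8 — deliver 2→1: ·
after 9 — timeout(2): n2:cand/t2/[s]
after 10 — deliver 2→0: n0:foll/t2/[-]

1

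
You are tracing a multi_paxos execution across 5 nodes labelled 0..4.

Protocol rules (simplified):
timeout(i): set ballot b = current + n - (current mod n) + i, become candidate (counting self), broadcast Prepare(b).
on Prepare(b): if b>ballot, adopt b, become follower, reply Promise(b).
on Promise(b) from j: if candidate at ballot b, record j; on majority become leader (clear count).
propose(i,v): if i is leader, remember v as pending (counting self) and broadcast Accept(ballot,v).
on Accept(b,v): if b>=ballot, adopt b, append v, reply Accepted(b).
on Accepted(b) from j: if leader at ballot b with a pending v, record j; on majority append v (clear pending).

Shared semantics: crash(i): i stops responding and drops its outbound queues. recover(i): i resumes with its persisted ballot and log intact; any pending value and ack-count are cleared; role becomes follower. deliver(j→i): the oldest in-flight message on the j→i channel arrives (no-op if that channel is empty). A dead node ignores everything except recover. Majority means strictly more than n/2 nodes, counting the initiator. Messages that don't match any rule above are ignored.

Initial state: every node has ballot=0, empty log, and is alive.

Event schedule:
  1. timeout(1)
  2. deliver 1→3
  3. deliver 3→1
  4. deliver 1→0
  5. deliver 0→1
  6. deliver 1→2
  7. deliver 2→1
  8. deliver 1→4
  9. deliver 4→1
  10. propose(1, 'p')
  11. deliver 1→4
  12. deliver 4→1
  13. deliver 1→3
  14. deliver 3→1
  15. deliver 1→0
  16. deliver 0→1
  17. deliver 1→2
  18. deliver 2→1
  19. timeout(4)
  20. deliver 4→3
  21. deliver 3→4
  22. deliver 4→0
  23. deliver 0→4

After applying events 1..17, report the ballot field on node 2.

1. timeout(1):  <1:cand b6 ->
2. deliver 1→3:  <3:foll b6 ->
3. deliver 3→1:  nop
4. deliver 1→0:  <0:foll b6 ->
5. deliver 0→1:  <1:lead b6 ->
6. deliver 1→2:  <2:foll b6 ->
7. deliver 2→1:  nop
8. deliver 1→4:  <4:foll b6 ->
9. deliver 4→1:  nop
10. propose(1,'p'):  nop
11. deliver 1→4:  <4:foll b6 p>
12. deliver 4→1:  nop
13. deliver 1→3:  <3:foll b6 p>
14. deliver 3→1:  <1:lead b6 p>
15. deliver 1→0:  <0:foll b6 p>
16. deliver 0→1:  nop
17. deliver 1→2:  <2:foll b6 p>

6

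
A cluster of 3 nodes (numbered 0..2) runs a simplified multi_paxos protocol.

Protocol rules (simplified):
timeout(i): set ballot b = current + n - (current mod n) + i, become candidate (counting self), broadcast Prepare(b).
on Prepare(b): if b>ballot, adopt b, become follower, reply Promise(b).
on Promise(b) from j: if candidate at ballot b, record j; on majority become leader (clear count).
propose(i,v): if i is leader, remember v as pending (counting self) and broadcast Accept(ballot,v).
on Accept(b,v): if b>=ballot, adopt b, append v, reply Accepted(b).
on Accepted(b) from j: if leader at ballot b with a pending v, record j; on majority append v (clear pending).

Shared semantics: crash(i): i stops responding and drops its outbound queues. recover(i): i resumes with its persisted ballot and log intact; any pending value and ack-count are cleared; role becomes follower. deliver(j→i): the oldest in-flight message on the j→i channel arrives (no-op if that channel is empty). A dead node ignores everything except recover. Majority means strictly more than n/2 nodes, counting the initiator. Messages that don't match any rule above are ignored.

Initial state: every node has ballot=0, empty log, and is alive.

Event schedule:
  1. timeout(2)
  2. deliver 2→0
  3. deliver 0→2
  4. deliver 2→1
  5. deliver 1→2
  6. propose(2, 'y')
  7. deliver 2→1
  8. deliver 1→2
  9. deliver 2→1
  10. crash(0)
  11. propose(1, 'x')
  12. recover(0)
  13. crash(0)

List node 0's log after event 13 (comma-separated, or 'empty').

[1] timeout(2) → N2(cand b5 [-])
[2] deliver 2→0 → N0(foll b5 [-])
[3] deliver 0→2 → N2(lead b5 [-])
[4] deliver 2→1 → N1(foll b5 [-])
[5] deliver 1→2 → ∅
[6] propose(2,'y') → ∅
[7] deliver 2→1 → N1(foll b5 [y])
[8] deliver 1→2 → N2(lead b5 [y])
[9] deliver 2→1 → ∅
[10] crash(0) → N0(✗foll b5 [-])
[11] propose(1,'x') → ∅
[12] recover(0) → N0(foll b5 [-])
[13] crash(0) → N0(✗foll b5 [-])

empty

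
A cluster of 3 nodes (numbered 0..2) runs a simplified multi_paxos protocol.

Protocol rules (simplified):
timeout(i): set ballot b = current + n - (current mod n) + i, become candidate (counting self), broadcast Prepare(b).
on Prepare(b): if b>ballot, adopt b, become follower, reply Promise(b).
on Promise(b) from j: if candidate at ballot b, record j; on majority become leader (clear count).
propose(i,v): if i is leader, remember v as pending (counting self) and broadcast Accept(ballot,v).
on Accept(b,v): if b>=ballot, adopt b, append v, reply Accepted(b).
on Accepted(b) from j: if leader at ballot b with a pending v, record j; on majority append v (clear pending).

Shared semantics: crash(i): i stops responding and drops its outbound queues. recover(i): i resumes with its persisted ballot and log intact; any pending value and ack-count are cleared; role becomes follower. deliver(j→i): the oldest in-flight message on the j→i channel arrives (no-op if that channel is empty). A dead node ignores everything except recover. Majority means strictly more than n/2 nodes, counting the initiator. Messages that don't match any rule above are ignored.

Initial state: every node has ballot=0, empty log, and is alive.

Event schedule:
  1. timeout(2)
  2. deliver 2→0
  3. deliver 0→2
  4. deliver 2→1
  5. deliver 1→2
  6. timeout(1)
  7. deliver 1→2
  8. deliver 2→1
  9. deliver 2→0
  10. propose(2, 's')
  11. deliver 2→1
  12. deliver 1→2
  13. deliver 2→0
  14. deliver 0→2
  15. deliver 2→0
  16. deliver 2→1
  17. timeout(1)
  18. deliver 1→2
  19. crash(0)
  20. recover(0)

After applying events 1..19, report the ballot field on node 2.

step 1 timeout(2): 2={cand,b=5,log=-}
step 2 deliver 2→0: 0={foll,b=5,log=-}
step 3 deliver 0→2: 2={lead,b=5,log=-}
step 4 deliver 2→1: 1={foll,b=5,log=-}
step 5 deliver 1→2: —
step 6 timeout(1): 1={cand,b=7,log=-}
step 7 deliver 1→2: 2={foll,b=7,log=-}
step 8 deliver 2→1: 1={lead,b=7,log=-}
step 9 deliver 2→0: —
step 10 propose(2,'s'): —
step 11 deliver 2→1: —
step 12 deliver 1→2: —
step 13 deliver 2→0: —
step 14 deliver 0→2: —
step 15 deliver 2→0: —
step 16 deliver 2→1: —
step 17 timeout(1): 1={cand,b=10,log=-}
step 18 deliver 1→2: 2={foll,b=10,log=-}
step 19 crash(0): 0={✗foll,b=5,log=-}

10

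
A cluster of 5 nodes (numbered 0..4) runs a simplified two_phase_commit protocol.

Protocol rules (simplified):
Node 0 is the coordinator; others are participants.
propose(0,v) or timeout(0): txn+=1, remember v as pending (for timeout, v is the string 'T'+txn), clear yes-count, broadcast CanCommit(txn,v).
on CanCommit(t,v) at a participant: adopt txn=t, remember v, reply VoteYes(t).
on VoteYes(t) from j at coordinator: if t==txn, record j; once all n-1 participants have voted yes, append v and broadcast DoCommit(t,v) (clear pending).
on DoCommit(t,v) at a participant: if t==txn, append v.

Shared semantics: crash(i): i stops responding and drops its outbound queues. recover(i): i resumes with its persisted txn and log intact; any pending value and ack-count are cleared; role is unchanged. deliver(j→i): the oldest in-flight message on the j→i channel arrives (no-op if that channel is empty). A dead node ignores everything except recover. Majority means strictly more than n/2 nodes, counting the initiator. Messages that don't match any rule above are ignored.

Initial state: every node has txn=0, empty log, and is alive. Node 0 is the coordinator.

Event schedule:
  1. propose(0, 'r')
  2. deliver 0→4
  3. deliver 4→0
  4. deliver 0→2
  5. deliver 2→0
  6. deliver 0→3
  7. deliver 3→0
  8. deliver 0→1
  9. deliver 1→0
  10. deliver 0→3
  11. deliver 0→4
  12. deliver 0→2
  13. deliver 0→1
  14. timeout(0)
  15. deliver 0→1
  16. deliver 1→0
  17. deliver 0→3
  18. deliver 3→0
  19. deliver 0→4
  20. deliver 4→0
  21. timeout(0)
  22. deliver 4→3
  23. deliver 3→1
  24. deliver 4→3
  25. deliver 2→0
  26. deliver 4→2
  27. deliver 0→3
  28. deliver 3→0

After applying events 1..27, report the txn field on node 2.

1

e1 propose(0,'r'): 0[coor,t=1,-]
e2 deliver 0→4: 4[part,t=1,-]
e3 deliver 4→0: ·
e4 deliver 0→2: 2[part,t=1,-]
e5 deliver 2→0: ·
e6 deliver 0→3: 3[part,t=1,-]
e7 deliver 3→0: ·
e8 deliver 0→1: 1[part,t=1,-]
e9 deliver 1→0: 0[coor,t=1,r]
e10 deliver 0→3: 3[part,t=1,r]
e11 deliver 0→4: 4[part,t=1,r]
e12 deliver 0→2: 2[part,t=1,r]
e13 deliver 0→1: 1[part,t=1,r]
e14 timeout(0): 0[coor,t=2,r]
e15 deliver 0→1: 1[part,t=2,r]
e16 deliver 1→0: ·
e17 deliver 0→3: 3[part,t=2,r]
e18 deliver 3→0: ·
e19 deliver 0→4: 4[part,t=2,r]
e20 deliver 4→0: ·
e21 timeout(0): 0[coor,t=3,r]
e22 deliver 4→3: ·
e23 deliver 3→1: ·
e24 deliver 4→3: ·
e25 deliver 2→0: ·
e26 deliver 4→2: ·
e27 deliver 0→3: 3[part,t=3,r]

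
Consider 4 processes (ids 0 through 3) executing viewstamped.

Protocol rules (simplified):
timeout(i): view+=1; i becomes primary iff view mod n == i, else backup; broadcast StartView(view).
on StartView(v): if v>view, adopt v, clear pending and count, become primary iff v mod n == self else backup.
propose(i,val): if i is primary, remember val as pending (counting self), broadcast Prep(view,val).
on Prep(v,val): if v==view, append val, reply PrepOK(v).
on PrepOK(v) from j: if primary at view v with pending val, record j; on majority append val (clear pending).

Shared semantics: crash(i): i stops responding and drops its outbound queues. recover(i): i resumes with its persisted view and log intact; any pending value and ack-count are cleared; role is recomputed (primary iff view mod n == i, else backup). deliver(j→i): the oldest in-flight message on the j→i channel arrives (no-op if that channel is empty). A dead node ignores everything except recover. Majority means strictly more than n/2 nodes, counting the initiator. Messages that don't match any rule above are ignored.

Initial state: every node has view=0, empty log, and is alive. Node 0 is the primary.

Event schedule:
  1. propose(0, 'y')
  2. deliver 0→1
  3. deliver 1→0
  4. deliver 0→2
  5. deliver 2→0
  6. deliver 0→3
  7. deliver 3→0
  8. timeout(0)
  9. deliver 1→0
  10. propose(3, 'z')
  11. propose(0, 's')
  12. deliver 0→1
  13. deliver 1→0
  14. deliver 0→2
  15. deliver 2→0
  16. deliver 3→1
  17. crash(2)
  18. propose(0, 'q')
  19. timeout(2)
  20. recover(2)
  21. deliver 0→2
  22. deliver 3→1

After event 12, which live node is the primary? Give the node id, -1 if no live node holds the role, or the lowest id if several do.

1

step 1 propose(0,'y'): —
step 2 deliver 0→1: 1={back,v=0,log=y}
step 3 deliver 1→0: —
step 4 deliver 0→2: 2={back,v=0,log=y}
step 5 deliver 2→0: 0={prim,v=0,log=y}
step 6 deliver 0→3: 3={back,v=0,log=y}
step 7 deliver 3→0: —
step 8 timeout(0): 0={back,v=1,log=y}
step 9 deliver 1→0: —
step 10 propose(3,'z'): —
step 11 propose(0,'s'): —
step 12 deliver 0→1: 1={prim,v=1,log=y}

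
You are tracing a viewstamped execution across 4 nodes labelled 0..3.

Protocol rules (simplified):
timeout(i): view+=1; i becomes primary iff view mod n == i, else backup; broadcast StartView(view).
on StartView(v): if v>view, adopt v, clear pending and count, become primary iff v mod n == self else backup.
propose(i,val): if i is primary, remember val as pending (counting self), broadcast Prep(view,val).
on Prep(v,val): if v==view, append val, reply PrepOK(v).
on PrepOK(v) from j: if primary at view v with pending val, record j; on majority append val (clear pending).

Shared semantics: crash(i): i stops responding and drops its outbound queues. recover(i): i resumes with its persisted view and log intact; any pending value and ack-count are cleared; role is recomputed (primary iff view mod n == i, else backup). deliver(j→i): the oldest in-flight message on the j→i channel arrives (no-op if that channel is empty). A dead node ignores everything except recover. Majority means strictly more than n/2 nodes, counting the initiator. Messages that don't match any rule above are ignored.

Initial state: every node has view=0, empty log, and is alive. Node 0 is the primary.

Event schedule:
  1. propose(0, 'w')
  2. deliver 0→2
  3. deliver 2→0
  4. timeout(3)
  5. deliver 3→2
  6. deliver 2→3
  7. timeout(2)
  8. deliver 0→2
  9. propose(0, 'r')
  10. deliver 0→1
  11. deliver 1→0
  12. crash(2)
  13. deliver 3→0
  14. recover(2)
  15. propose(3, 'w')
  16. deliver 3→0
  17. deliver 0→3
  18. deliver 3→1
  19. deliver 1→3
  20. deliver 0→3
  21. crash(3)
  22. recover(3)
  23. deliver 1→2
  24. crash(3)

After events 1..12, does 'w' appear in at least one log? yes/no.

yes

1. propose(0,'w'):  nop
2. deliver 0→2:  <2:back v0 w>
3. deliver 2→0:  nop
4. timeout(3):  <3:back v1 ->
5. deliver 3→2:  <2:back v1 w>
6. deliver 2→3:  nop
7. timeout(2):  <2:prim v2 w>
8. deliver 0→2:  nop
9. propose(0,'r'):  nop
10. deliver 0→1:  <1:back v0 w>
11. deliver 1→0:  nop
12. crash(2):  <2:✗prim v2 w>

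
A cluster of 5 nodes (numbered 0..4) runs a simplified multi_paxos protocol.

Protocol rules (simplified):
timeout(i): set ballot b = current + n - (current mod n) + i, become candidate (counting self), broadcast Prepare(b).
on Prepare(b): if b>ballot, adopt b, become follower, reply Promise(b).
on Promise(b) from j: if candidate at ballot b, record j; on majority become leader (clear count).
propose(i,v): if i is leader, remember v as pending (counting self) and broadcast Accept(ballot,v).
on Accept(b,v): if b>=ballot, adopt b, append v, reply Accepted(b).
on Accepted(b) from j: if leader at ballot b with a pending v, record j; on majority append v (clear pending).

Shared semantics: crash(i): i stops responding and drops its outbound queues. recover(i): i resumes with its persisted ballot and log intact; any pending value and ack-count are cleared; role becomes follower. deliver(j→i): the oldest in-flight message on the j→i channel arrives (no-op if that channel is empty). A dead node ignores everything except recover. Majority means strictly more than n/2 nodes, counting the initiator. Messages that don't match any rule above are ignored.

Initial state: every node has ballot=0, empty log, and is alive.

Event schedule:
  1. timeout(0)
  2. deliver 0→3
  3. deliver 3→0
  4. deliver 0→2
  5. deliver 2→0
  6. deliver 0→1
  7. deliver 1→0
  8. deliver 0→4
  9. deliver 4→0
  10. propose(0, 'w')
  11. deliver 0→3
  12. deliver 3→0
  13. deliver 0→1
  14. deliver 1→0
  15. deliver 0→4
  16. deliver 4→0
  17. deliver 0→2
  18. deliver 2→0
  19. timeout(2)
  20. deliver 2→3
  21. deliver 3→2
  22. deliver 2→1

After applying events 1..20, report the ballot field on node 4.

after 1 — timeout(0): n0:cand/b5/[-]
after 2 — deliver 0→3: n3:foll/b5/[-]
after 3 — deliver 3→0: ·
after 4 — deliver 0→2: n2:foll/b5/[-]
after 5 — deliver 2→0: n0:lead/b5/[-]
after 6 — deliver 0→1: n1:foll/b5/[-]
after 7 — deliver 1→0: ·
after 8 — deliver 0→4: n4:foll/b5/[-]
after 9 — deliver 4→0: ·
after 10 — propose(0,'w'): ·
after 11 — deliver 0→3: n3:foll/b5/[w]
after 12 — deliver 3→0: ·
after 13 — deliver 0→1: n1:foll/b5/[w]
after 14 — deliver 1→0: n0:lead/b5/[w]
after 15 — deliver 0→4: n4:foll/b5/[w]
after 16 — deliver 4→0: ·
after 17 — deliver 0→2: n2:foll/b5/[w]
after 18 — deliver 2→0: ·
after 19 — timeout(2): n2:cand/b12/[w]
after 20 — deliver 2→3: n3:foll/b12/[w]

5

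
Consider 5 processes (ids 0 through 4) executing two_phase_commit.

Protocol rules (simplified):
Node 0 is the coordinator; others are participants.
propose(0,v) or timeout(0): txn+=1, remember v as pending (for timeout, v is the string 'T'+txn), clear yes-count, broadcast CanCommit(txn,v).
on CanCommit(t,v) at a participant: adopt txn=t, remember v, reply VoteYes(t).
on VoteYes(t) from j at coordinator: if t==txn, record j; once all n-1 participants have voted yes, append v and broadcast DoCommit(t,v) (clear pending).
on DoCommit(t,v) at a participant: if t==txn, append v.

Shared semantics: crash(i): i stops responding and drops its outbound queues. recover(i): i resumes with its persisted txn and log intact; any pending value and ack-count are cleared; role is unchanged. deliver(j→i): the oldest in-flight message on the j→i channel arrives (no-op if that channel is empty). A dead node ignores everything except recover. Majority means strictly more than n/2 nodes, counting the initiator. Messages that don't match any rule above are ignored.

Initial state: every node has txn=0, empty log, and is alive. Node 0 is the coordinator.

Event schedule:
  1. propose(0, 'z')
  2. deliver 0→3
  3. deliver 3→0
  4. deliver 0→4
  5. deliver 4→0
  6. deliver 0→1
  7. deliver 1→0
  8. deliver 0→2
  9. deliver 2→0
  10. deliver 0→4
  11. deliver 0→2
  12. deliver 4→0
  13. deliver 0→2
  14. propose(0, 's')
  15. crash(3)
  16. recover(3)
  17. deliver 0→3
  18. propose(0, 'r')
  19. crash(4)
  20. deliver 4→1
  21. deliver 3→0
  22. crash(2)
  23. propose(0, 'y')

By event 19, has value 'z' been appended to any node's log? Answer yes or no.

after 1 — propose(0,'z'): n0:coor/t1/[-]
after 2 — deliver 0→3: n3:part/t1/[-]
after 3 — deliver 3→0: ·
after 4 — deliver 0→4: n4:part/t1/[-]
after 5 — deliver 4→0: ·
after 6 — deliver 0→1: n1:part/t1/[-]
after 7 — deliver 1→0: ·
after 8 — deliver 0→2: n2:part/t1/[-]
after 9 — deliver 2→0: n0:coor/t1/[z]
after 10 — deliver 0→4: n4:part/t1/[z]
after 11 — deliver 0→2: n2:part/t1/[z]
after 12 — deliver 4→0: ·
after 13 — deliver 0→2: ·
after 14 — propose(0,'s'): n0:coor/t2/[z]
after 15 — crash(3): n3:✗part/t1/[-]
after 16 — recover(3): n3:part/t1/[-]
after 17 — deliver 0→3: n3:part/t1/[z]
after 18 — propose(0,'r'): n0:coor/t3/[z]
after 19 — crash(4): n4:✗part/t1/[z]

yes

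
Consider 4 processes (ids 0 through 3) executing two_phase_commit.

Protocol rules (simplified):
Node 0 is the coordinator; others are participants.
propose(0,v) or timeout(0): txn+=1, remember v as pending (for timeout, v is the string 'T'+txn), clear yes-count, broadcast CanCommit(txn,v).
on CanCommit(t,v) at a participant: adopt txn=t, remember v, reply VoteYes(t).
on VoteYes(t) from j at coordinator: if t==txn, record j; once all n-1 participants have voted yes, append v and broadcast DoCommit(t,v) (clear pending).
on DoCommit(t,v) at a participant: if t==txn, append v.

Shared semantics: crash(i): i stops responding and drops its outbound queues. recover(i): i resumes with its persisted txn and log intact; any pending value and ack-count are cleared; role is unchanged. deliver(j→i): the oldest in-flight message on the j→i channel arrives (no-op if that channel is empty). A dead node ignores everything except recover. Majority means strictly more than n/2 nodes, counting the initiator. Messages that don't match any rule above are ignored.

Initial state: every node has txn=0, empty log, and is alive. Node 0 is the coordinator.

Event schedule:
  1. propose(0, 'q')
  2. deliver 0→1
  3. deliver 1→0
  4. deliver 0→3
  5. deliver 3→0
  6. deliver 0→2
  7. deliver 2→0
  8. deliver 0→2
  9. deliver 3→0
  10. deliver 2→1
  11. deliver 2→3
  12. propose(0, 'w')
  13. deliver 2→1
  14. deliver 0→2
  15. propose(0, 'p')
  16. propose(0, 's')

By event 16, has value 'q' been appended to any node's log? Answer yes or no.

e1 propose(0,'q'): 0[coor,t=1,-]
e2 deliver 0→1: 1[part,t=1,-]
e3 deliver 1→0: ·
e4 deliver 0→3: 3[part,t=1,-]
e5 deliver 3→0: ·
e6 deliver 0→2: 2[part,t=1,-]
e7 deliver 2→0: 0[coor,t=1,q]
e8 deliver 0→2: 2[part,t=1,q]
e9 deliver 3→0: ·
e10 deliver 2→1: ·
e11 deliver 2→3: ·
e12 propose(0,'w'): 0[coor,t=2,q]
e13 deliver 2→1: ·
e14 deliver 0→2: 2[part,t=2,q]
e15 propose(0,'p'): 0[coor,t=3,q]
e16 propose(0,'s'): 0[coor,t=4,q]

yes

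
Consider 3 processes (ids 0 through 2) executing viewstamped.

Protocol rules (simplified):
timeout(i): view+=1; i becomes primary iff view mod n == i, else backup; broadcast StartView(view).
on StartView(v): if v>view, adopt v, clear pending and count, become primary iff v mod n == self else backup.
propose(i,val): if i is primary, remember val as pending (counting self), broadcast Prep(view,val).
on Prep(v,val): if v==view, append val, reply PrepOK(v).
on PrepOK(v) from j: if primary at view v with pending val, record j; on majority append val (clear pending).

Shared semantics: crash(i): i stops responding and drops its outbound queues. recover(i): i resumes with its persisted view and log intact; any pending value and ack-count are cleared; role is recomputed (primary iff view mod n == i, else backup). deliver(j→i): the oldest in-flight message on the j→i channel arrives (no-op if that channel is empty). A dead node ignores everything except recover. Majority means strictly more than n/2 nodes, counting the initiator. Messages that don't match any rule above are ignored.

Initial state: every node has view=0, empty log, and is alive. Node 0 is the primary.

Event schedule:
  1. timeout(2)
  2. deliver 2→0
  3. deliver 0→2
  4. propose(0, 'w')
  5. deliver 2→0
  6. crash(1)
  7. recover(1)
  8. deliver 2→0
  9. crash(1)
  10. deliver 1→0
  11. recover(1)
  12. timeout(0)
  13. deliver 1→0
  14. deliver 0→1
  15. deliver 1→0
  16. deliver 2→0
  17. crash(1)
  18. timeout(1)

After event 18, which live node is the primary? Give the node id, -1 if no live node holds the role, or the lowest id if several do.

-1

1. timeout(2):  <2:back v1 ->
2. deliver 2→0:  <0:back v1 ->
3. deliver 0→2:  nop
4. propose(0,'w'):  nop
5. deliver 2→0:  nop
6. crash(1):  <1:✗back v0 ->
7. recover(1):  <1:back v0 ->
8. deliver 2→0:  nop
9. crash(1):  <1:✗back v0 ->
10. deliver 1→0:  nop
11. recover(1):  <1:back v0 ->
12. timeout(0):  <0:back v2 ->
13. deliver 1→0:  nop
14. deliver 0→1:  <1:back v2 ->
15. deliver 1→0:  nop
16. deliver 2→0:  nop
17. crash(1):  <1:✗back v2 ->
18. timeout(1):  nop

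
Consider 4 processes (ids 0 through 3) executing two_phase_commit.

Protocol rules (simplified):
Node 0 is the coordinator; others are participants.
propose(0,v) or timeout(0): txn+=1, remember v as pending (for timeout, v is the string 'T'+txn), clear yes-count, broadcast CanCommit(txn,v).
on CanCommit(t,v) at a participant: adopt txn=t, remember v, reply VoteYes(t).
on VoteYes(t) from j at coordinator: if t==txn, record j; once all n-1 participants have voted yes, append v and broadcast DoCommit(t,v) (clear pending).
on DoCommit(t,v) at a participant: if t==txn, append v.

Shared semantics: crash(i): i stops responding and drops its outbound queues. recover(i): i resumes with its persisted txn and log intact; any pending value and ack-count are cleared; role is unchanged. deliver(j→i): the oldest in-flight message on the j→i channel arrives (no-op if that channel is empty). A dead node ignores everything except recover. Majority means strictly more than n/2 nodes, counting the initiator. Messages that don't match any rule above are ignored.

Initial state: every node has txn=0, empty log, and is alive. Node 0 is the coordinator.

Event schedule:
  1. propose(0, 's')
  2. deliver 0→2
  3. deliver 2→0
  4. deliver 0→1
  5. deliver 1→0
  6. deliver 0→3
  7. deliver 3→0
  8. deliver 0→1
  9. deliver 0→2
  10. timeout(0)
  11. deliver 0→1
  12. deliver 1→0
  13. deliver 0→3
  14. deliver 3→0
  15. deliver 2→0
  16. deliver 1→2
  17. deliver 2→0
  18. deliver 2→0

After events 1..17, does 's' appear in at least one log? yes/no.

[1] propose(0,'s') → N0(coor t1 [-])
[2] deliver 0→2 → N2(part t1 [-])
[3] deliver 2→0 → ∅
[4] deliver 0→1 → N1(part t1 [-])
[5] deliver 1→0 → ∅
[6] deliver 0→3 → N3(part t1 [-])
[7] deliver 3→0 → N0(coor t1 [s])
[8] deliver 0→1 → N1(part t1 [s])
[9] deliver 0→2 → N2(part t1 [s])
[10] timeout(0) → N0(coor t2 [s])
[11] deliver 0→1 → N1(part t2 [s])
[12] deliver 1→0 → ∅
[13] deliver 0→3 → N3(part t1 [s])
[14] deliver 3→0 → ∅
[15] deliver 2→0 → ∅
[16] deliver 1→2 → ∅
[17] deliver 2→0 → ∅

yes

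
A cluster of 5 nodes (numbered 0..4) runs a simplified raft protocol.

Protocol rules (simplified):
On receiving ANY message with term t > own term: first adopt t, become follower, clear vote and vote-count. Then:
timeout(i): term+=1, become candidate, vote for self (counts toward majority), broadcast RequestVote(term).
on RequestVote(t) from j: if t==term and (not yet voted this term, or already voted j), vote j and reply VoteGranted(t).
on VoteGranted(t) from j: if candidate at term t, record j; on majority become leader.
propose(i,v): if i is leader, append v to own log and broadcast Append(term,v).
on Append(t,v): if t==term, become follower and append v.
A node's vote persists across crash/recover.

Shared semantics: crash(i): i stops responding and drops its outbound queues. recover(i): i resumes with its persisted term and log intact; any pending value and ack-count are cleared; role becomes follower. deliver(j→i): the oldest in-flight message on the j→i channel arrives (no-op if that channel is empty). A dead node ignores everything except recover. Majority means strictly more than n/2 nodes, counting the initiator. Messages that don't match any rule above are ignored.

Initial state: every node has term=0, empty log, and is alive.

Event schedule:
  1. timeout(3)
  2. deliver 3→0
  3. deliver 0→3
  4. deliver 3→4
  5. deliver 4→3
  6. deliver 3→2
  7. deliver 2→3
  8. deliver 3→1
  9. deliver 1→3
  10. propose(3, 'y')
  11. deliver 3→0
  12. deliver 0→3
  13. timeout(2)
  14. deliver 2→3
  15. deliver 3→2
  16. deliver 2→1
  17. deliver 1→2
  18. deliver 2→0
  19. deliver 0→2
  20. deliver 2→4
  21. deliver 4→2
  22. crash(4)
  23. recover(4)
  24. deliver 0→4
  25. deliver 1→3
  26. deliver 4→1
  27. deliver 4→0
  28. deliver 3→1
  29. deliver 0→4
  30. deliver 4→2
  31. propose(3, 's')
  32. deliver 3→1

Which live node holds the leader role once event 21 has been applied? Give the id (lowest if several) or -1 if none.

step 1 timeout(3): 3={cand,t=1,log=-}
step 2 deliver 3→0: 0={foll,t=1,log=-}
step 3 deliver 0→3: —
step 4 deliver 3→4: 4={foll,t=1,log=-}
step 5 deliver 4→3: 3={lead,t=1,log=-}
step 6 deliver 3→2: 2={foll,t=1,log=-}
step 7 deliver 2→3: —
step 8 deliver 3→1: 1={foll,t=1,log=-}
step 9 deliver 1→3: —
step 10 propose(3,'y'): 3={lead,t=1,log=y}
step 11 deliver 3→0: 0={foll,t=1,log=y}
step 12 deliver 0→3: —
step 13 timeout(2): 2={cand,t=2,log=-}
step 14 deliver 2→3: 3={foll,t=2,log=y}
step 15 deliver 3→2: —
step 16 deliver 2→1: 1={foll,t=2,log=-}
step 17 deliver 1→2: —
step 18 deliver 2→0: 0={foll,t=2,log=y}
step 19 deliver 0→2: 2={lead,t=2,log=-}
step 20 deliver 2→4: 4={foll,t=2,log=-}
step 21 deliver 4→2: —

2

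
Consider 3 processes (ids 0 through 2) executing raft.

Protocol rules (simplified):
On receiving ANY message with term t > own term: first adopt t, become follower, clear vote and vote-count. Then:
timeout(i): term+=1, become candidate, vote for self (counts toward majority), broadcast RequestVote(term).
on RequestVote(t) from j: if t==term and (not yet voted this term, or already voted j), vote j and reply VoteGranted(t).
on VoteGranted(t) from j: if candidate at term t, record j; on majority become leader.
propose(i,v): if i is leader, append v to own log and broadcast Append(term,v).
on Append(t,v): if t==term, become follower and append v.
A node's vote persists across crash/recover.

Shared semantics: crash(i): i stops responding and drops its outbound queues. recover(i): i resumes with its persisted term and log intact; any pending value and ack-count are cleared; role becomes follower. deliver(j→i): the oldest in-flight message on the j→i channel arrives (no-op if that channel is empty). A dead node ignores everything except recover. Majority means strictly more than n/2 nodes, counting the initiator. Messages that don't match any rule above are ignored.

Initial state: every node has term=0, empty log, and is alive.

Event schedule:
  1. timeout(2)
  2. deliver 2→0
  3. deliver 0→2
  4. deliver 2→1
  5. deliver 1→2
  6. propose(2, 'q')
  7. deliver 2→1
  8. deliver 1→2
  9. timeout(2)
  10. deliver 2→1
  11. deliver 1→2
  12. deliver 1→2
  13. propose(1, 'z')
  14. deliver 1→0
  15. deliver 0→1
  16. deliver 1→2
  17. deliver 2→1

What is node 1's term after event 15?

2

[1] timeout(2) → N2(cand t1 [-])
[2] deliver 2→0 → N0(foll t1 [-])
[3] deliver 0→2 → N2(lead t1 [-])
[4] deliver 2→1 → N1(foll t1 [-])
[5] deliver 1→2 → ∅
[6] propose(2,'q') → N2(lead t1 [q])
[7] deliver 2→1 → N1(foll t1 [q])
[8] deliver 1→2 → ∅
[9] timeout(2) → N2(cand t2 [q])
[10] deliver 2→1 → N1(foll t2 [q])
[11] deliver 1→2 → N2(lead t2 [q])
[12] deliver 1→2 → ∅
[13] propose(1,'z') → ∅
[14] deliver 1→0 → ∅
[15] deliver 0→1 → ∅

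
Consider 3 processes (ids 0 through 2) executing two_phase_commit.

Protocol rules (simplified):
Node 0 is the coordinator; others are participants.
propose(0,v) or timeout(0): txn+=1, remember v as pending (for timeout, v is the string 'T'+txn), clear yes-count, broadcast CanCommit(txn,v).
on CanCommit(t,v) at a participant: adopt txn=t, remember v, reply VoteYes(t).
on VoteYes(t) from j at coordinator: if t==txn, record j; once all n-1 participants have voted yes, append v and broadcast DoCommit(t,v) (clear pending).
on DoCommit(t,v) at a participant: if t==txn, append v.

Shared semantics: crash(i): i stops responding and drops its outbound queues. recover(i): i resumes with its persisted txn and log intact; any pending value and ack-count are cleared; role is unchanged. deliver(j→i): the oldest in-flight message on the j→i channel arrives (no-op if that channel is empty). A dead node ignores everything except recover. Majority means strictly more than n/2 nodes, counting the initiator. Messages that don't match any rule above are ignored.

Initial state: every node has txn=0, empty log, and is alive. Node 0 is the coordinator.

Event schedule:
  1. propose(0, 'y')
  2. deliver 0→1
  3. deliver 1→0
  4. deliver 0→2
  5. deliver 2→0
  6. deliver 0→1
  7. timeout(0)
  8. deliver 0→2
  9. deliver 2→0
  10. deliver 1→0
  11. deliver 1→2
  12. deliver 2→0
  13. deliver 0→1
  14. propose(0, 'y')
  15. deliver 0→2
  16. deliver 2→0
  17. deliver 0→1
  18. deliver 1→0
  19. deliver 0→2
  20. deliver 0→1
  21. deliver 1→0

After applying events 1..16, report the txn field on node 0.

3

1. propose(0,'y'):  <0:coor t1 ->
2. deliver 0→1:  <1:part t1 ->
3. deliver 1→0:  nop
4. deliver 0→2:  <2:part t1 ->
5. deliver 2→0:  <0:coor t1 y>
6. deliver 0→1:  <1:part t1 y>
7. timeout(0):  <0:coor t2 y>
8. deliver 0→2:  <2:part t1 y>
9. deliver 2→0:  nop
10. deliver 1→0:  nop
11. deliver 1→2:  nop
12. deliver 2→0:  nop
13. deliver 0→1:  <1:part t2 y>
14. propose(0,'y'):  <0:coor t3 y>
15. deliver 0→2:  <2:part t2 y>
16. deliver 2→0:  nop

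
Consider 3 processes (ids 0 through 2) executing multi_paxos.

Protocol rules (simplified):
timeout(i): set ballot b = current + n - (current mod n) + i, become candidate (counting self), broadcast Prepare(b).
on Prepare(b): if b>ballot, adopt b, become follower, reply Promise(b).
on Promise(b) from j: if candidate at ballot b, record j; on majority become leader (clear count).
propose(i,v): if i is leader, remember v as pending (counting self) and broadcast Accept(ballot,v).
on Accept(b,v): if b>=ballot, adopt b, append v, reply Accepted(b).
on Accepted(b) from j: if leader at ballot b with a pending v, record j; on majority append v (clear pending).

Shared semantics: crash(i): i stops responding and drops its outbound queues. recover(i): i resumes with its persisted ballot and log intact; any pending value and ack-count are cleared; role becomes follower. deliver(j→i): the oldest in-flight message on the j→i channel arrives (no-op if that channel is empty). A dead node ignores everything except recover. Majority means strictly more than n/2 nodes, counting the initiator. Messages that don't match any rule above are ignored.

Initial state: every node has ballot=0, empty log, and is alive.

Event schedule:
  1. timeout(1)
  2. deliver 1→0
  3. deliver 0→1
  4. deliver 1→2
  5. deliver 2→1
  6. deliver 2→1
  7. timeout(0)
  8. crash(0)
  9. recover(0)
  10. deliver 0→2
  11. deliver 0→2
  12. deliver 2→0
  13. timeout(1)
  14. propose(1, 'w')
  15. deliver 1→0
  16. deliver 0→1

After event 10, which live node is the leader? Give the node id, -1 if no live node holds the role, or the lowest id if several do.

1

[1] timeout(1) → N1(cand b4 [-])
[2] deliver 1→0 → N0(foll b4 [-])
[3] deliver 0→1 → N1(lead b4 [-])
[4] deliver 1→2 → N2(foll b4 [-])
[5] deliver 2→1 → ∅
[6] deliver 2→1 → ∅
[7] timeout(0) → N0(cand b6 [-])
[8] crash(0) → N0(✗cand b6 [-])
[9] recover(0) → N0(foll b6 [-])
[10] deliver 0→2 → ∅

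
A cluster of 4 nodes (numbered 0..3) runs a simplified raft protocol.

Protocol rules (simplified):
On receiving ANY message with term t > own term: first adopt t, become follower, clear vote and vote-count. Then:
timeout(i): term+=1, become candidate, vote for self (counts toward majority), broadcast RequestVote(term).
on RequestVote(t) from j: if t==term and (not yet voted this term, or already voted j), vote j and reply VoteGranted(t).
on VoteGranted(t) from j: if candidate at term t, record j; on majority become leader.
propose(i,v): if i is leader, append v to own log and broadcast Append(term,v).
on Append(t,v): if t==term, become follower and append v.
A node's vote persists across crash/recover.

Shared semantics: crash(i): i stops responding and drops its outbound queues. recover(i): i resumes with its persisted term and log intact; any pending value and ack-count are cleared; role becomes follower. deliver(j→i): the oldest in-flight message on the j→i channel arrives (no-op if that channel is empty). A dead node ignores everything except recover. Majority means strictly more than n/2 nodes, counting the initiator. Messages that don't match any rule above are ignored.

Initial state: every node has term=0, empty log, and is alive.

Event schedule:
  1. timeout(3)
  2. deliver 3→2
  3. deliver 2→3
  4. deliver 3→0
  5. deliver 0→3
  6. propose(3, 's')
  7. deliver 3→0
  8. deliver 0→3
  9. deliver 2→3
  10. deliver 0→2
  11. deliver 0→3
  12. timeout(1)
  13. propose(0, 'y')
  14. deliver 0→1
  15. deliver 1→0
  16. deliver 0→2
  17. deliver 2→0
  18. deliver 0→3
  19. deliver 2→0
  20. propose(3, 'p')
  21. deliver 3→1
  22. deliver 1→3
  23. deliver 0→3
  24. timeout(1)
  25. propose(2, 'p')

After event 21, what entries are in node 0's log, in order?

e1 timeout(3): 3[cand,t=1,-]
e2 deliver 3→2: 2[foll,t=1,-]
e3 deliver 2→3: ·
e4 deliver 3→0: 0[foll,t=1,-]
e5 deliver 0→3: 3[lead,t=1,-]
e6 propose(3,'s'): 3[lead,t=1,s]
e7 deliver 3→0: 0[foll,t=1,s]
e8 deliver 0→3: ·
e9 deliver 2→3: ·
e10 deliver 0→2: ·
e11 deliver 0→3: ·
e12 timeout(1): 1[cand,t=1,-]
e13 propose(0,'y'): ·
e14 deliver 0→1: ·
e15 deliver 1→0: ·
e16 deliver 0→2: ·
e17 deliver 2→0: ·
e18 deliver 0→3: ·
e19 deliver 2→0: ·
e20 propose(3,'p'): 3[lead,t=1,s,p]
e21 deliver 3→1: ·

s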